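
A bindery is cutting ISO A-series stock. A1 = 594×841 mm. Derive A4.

210 × 297 mm

A2: ⌊841/2⌋ × 594 = 420 × 594 mm
A3: ⌊594/2⌋ × 420 = 297 × 420 mm
A4: ⌊420/2⌋ × 297 = 210 × 297 mm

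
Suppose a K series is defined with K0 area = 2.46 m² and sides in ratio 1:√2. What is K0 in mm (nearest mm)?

Let the short side be w mm. Then w · w√2 = 2.46 m² = 2,460,000 mm².
w² = 2,460,000/√2, so w ≈ 1318.9 mm; long side = w√2 ≈ 1865.2 mm.

1319 × 1865 mm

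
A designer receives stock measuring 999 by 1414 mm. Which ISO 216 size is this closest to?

B0 (1000 × 1414 mm)

Aspect ratio 1414/999 ≈ 1.415 — close to the ISO √2 ≈ 1.414.
In the B-series (B0 = 1000 × 1414 mm): B0 = 1000 × 1414 mm.
Off by 1 mm total — nearest standard size.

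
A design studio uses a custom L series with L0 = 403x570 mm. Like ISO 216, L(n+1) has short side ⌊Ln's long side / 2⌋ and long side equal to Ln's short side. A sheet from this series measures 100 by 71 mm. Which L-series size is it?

L5

L0: 403 × 570 mm
L1: 285 × 403 mm
L2: 201 × 285 mm
L3: 142 × 201 mm
L4: 100 × 142 mm
L5: 71 × 100 mm
L6: 50 × 71 mm
→ matches L5.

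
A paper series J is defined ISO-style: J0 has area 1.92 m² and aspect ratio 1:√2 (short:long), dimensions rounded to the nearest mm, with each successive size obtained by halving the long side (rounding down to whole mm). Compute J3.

412 × 582 mm

Let J0's short side be w mm. w · w√2 = 1.92 m² = 1,920,000 mm², so w ≈ 1165.2 mm and w√2 ≈ 1647.8 mm → J0 = 1165 × 1648 mm.
J1: ⌊1648/2⌋ × 1165 = 824 × 1165 mm
J2: ⌊1165/2⌋ × 824 = 582 × 824 mm
J3: ⌊824/2⌋ × 582 = 412 × 582 mm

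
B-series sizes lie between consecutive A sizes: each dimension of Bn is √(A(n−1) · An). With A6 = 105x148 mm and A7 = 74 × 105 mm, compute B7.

Short side: √(105 · 74) = √7770 ≈ 88.1 → 88 mm
Long side: √(148 · 105) = √15540 ≈ 124.7 → 125 mm

88 × 125 mm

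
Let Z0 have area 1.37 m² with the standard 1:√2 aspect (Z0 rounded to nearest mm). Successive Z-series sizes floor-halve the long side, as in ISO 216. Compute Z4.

Let Z0's short side be w mm. w · w√2 = 1.37 m² = 1,370,000 mm², so w ≈ 984.2 mm and w√2 ≈ 1391.9 mm → Z0 = 984 × 1392 mm.
Z1: ⌊1392/2⌋ × 984 = 696 × 984 mm
Z2: ⌊984/2⌋ × 696 = 492 × 696 mm
Z3: ⌊696/2⌋ × 492 = 348 × 492 mm
Z4: ⌊492/2⌋ × 348 = 246 × 348 mm

246 × 348 mm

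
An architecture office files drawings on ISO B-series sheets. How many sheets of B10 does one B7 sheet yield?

B7 = 88 × 125 mm; B10 = 31 × 44 mm.
Each halving step doubles the count; 3 steps from B7 to B10.
2^3 = 8.

8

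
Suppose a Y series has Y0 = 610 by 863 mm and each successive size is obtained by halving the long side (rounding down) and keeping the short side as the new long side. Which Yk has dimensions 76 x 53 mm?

Y7

Y0: 610 × 863 mm
Y1: 431 × 610 mm
Y2: 305 × 431 mm
Y3: 215 × 305 mm
Y4: 152 × 215 mm
Y5: 107 × 152 mm
Y6: 76 × 107 mm
Y7: 53 × 76 mm
Y8: 38 × 53 mm
→ matches Y7.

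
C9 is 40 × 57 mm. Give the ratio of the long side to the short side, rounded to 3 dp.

1.425

57 / 40 = 1.425
ISO 216 targets √2 ≈ 1.414; the +0.011 deviation is from mm rounding.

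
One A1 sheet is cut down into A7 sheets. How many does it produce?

64

Each ISO step halves the sheet: 1 × A1 → 2 × A2 → 4 × A3 → 8 × A4 → …
From A1 to A7 is 6 halving steps: 2^6 = 64.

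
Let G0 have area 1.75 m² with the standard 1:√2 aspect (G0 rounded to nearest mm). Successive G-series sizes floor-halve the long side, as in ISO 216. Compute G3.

393 × 556 mm

Let G0's short side be w mm. w · w√2 = 1.75 m² = 1,750,000 mm², so w ≈ 1112.4 mm and w√2 ≈ 1573.2 mm → G0 = 1112 × 1573 mm.
G1: ⌊1573/2⌋ × 1112 = 786 × 1112 mm
G2: ⌊1112/2⌋ × 786 = 556 × 786 mm
G3: ⌊786/2⌋ × 556 = 393 × 556 mm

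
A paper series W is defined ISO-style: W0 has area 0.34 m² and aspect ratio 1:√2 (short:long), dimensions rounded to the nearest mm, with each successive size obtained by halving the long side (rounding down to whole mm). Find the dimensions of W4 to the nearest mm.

Let W0's short side be w mm. w · w√2 = 0.34 m² = 340,000 mm², so w ≈ 490.3 mm and w√2 ≈ 693.4 mm → W0 = 490 × 693 mm.
W1: ⌊693/2⌋ × 490 = 346 × 490 mm
W2: ⌊490/2⌋ × 346 = 245 × 346 mm
W3: ⌊346/2⌋ × 245 = 173 × 245 mm
W4: ⌊245/2⌋ × 173 = 122 × 173 mm

122 × 173 mm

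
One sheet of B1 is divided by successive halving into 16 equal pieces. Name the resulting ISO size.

16 = 2^4, so 4 halving steps.
B1 → B2 → … → B5 after 4 steps.

B5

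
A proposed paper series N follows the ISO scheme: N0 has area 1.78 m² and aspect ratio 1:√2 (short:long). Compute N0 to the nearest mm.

1122 × 1587 mm

Let the short side be w mm. Then w · w√2 = 1.78 m² = 1,780,000 mm².
w² = 1,780,000/√2, so w ≈ 1121.9 mm; long side = w√2 ≈ 1586.6 mm.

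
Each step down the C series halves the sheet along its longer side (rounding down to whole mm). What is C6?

114 × 162 mm

C0 = 917 × 1297 mm (C0 is the geometric mean of A0 and B0, aspect 1:√2).
C1: ⌊1297/2⌋ × 917 = 648 × 917 mm
C2: ⌊917/2⌋ × 648 = 458 × 648 mm
C3: ⌊648/2⌋ × 458 = 324 × 458 mm
C4: ⌊458/2⌋ × 324 = 229 × 324 mm
C5: ⌊324/2⌋ × 229 = 162 × 229 mm
C6: ⌊229/2⌋ × 162 = 114 × 162 mm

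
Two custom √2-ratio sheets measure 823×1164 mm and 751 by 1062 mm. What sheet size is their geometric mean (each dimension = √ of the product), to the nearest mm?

Short side: √(823 · 751) = √618073 ≈ 786.2 → 786 mm
Long side: √(1164 · 1062) = √1236168 ≈ 1111.8 → 1112 mm

786 × 1112 mm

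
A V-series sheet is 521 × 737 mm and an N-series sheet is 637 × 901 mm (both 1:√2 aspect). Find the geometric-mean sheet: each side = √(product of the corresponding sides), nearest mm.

576 × 815 mm

Short side: √(521 · 637) = √331877 ≈ 576.1 → 576 mm
Long side: √(737 · 901) = √664037 ≈ 814.9 → 815 mm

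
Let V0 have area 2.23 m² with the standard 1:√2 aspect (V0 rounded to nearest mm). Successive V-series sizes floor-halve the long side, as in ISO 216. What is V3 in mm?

Let V0's short side be w mm. w · w√2 = 2.23 m² = 2,230,000 mm², so w ≈ 1255.7 mm and w√2 ≈ 1775.9 mm → V0 = 1256 × 1776 mm.
V1: ⌊1776/2⌋ × 1256 = 888 × 1256 mm
V2: ⌊1256/2⌋ × 888 = 628 × 888 mm
V3: ⌊888/2⌋ × 628 = 444 × 628 mm

444 × 628 mm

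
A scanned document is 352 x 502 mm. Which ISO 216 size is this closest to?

B3 (353 × 500 mm)

Aspect ratio 502/352 ≈ 1.426 — close to the ISO √2 ≈ 1.414.
In the B-series (B0 = 1000 × 1414 mm): B3 = 353 × 500 mm.
Off by 3 mm total — nearest standard size.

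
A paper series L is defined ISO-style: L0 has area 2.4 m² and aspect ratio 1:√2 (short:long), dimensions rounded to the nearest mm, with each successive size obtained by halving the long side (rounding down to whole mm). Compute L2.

651 × 921 mm

Let L0's short side be w mm. w · w√2 = 2.4 m² = 2,400,000 mm², so w ≈ 1302.7 mm and w√2 ≈ 1842.3 mm → L0 = 1303 × 1842 mm.
L1: ⌊1842/2⌋ × 1303 = 921 × 1303 mm
L2: ⌊1303/2⌋ × 921 = 651 × 921 mm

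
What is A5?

148 × 210 mm

A0 = 841 × 1189 mm (A0 has area 1 m², aspect 1:√2).
A1: ⌊1189/2⌋ × 841 = 594 × 841 mm
A2: ⌊841/2⌋ × 594 = 420 × 594 mm
A3: ⌊594/2⌋ × 420 = 297 × 420 mm
A4: ⌊420/2⌋ × 297 = 210 × 297 mm
A5: ⌊297/2⌋ × 210 = 148 × 210 mm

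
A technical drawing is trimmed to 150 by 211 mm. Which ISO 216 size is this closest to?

Aspect ratio 211/150 ≈ 1.407 — close to the ISO √2 ≈ 1.414.
In the A-series (A0 area = 1 m²): A5 = 148 × 210 mm.
Off by 3 mm total — nearest standard size.

A5 (148 × 210 mm)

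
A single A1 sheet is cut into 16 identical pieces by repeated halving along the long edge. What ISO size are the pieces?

A5

16 = 2^4, so 4 halving steps.
A1 → A2 → … → A5 after 4 steps.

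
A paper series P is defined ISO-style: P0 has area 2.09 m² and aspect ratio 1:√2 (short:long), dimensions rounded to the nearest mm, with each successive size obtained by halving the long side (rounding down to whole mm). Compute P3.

429 × 608 mm

Let P0's short side be w mm. w · w√2 = 2.09 m² = 2,090,000 mm², so w ≈ 1215.7 mm and w√2 ≈ 1719.2 mm → P0 = 1216 × 1719 mm.
P1: ⌊1719/2⌋ × 1216 = 859 × 1216 mm
P2: ⌊1216/2⌋ × 859 = 608 × 859 mm
P3: ⌊859/2⌋ × 608 = 429 × 608 mm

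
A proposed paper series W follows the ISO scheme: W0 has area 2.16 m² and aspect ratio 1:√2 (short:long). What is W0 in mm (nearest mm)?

1236 × 1748 mm

Let the short side be w mm. Then w · w√2 = 2.16 m² = 2,160,000 mm².
w² = 2,160,000/√2, so w ≈ 1235.9 mm; long side = w√2 ≈ 1747.8 mm.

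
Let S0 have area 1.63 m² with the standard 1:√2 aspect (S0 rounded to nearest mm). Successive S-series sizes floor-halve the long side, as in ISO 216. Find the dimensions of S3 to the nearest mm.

379 × 537 mm

Let S0's short side be w mm. w · w√2 = 1.63 m² = 1,630,000 mm², so w ≈ 1073.6 mm and w√2 ≈ 1518.3 mm → S0 = 1074 × 1518 mm.
S1: ⌊1518/2⌋ × 1074 = 759 × 1074 mm
S2: ⌊1074/2⌋ × 759 = 537 × 759 mm
S3: ⌊759/2⌋ × 537 = 379 × 537 mm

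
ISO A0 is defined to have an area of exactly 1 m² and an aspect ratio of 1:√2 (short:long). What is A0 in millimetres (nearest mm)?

841 × 1189 mm

Let the short side be w mm. Then the long side is w√2 and w · w√2 = 10⁶ mm².
w² = 10⁶/√2, so w = 1000 / 2^(1/4) ≈ 840.9 mm; long side = 1000 · 2^(1/4) ≈ 1189.2 mm.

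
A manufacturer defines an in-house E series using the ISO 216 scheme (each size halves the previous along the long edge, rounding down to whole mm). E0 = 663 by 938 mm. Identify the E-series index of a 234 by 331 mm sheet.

E3

E0: 663 × 938 mm
E1: 469 × 663 mm
E2: 331 × 469 mm
E3: 234 × 331 mm
E4: 165 × 234 mm
→ matches E3.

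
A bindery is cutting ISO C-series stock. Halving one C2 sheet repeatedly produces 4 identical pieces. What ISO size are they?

C4

4 = 2^2, so 2 halving steps.
C2 → C3 → … → C4 after 2 steps.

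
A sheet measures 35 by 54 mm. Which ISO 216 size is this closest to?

A9 (37 × 52 mm)

Aspect ratio 54/35 ≈ 1.543 (ISO target is √2 ≈ 1.414).
In the A-series (A0 area = 1 m²): A9 = 37 × 52 mm.
Off by 4 mm total — nearest standard size.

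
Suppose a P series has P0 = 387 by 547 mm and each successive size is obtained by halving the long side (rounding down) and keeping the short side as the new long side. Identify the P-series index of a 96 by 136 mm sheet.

P0: 387 × 547 mm
P1: 273 × 387 mm
P2: 193 × 273 mm
P3: 136 × 193 mm
P4: 96 × 136 mm
P5: 68 × 96 mm
→ matches P4.

P4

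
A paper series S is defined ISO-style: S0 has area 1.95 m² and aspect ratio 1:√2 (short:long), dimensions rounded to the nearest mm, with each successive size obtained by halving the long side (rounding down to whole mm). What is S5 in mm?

207 × 293 mm

Let S0's short side be w mm. w · w√2 = 1.95 m² = 1,950,000 mm², so w ≈ 1174.2 mm and w√2 ≈ 1660.6 mm → S0 = 1174 × 1661 mm.
S1: ⌊1661/2⌋ × 1174 = 830 × 1174 mm
S2: ⌊1174/2⌋ × 830 = 587 × 830 mm
S3: ⌊830/2⌋ × 587 = 415 × 587 mm
S4: ⌊587/2⌋ × 415 = 293 × 415 mm
S5: ⌊415/2⌋ × 293 = 207 × 293 mm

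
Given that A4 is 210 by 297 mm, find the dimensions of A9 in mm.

A5: ⌊297/2⌋ × 210 = 148 × 210 mm
A6: ⌊210/2⌋ × 148 = 105 × 148 mm
A7: ⌊148/2⌋ × 105 = 74 × 105 mm
A8: ⌊105/2⌋ × 74 = 52 × 74 mm
A9: ⌊74/2⌋ × 52 = 37 × 52 mm

37 × 52 mm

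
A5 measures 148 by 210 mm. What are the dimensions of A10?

26 × 37 mm

A6: ⌊210/2⌋ × 148 = 105 × 148 mm
A7: ⌊148/2⌋ × 105 = 74 × 105 mm
A8: ⌊105/2⌋ × 74 = 52 × 74 mm
A9: ⌊74/2⌋ × 52 = 37 × 52 mm
A10: ⌊52/2⌋ × 37 = 26 × 37 mm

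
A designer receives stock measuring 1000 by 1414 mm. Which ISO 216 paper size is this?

Aspect ratio 1414/1000 ≈ 1.414 — close to the ISO √2 ≈ 1.414.
In the B-series (B0 = 1000 × 1414 mm): B0 = 1000 × 1414 mm.

B0 (1000 × 1414 mm)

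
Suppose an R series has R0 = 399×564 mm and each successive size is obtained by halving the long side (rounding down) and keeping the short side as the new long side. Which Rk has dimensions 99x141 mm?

R0: 399 × 564 mm
R1: 282 × 399 mm
R2: 199 × 282 mm
R3: 141 × 199 mm
R4: 99 × 141 mm
R5: 70 × 99 mm
→ matches R4.

R4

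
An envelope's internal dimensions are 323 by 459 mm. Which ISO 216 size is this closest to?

Aspect ratio 459/323 ≈ 1.421 — close to the ISO √2 ≈ 1.414.
In the C-series (envelope sizes, between A and B): C3 = 324 × 458 mm.
Off by 2 mm total — nearest standard size.

C3 (324 × 458 mm)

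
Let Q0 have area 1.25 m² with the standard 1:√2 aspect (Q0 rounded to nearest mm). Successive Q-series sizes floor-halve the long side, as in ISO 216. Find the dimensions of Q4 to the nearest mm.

Let Q0's short side be w mm. w · w√2 = 1.25 m² = 1,250,000 mm², so w ≈ 940.2 mm and w√2 ≈ 1329.6 mm → Q0 = 940 × 1330 mm.
Q1: ⌊1330/2⌋ × 940 = 665 × 940 mm
Q2: ⌊940/2⌋ × 665 = 470 × 665 mm
Q3: ⌊665/2⌋ × 470 = 332 × 470 mm
Q4: ⌊470/2⌋ × 332 = 235 × 332 mm

235 × 332 mm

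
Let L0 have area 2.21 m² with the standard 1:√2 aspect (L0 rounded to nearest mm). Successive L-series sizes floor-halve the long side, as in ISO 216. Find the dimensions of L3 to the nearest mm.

Let L0's short side be w mm. w · w√2 = 2.21 m² = 2,210,000 mm², so w ≈ 1250.1 mm and w√2 ≈ 1767.9 mm → L0 = 1250 × 1768 mm.
L1: ⌊1768/2⌋ × 1250 = 884 × 1250 mm
L2: ⌊1250/2⌋ × 884 = 625 × 884 mm
L3: ⌊884/2⌋ × 625 = 442 × 625 mm

442 × 625 mm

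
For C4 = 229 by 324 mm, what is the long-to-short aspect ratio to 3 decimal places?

1.415

324 / 229 = 1.415
Matches √2 ≈ 1.414 — the ISO 216 defining ratio.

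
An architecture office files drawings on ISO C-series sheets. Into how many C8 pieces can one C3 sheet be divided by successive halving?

32

Each ISO step halves the sheet: 1 × C3 → 2 × C4 → 4 × C5 → 8 × C6 → …
From C3 to C8 is 5 halving steps: 2^5 = 32.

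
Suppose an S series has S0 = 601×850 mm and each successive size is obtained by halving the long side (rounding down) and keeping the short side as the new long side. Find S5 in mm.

106 × 150 mm

S1: ⌊850/2⌋ × 601 = 425 × 601 mm
S2: ⌊601/2⌋ × 425 = 300 × 425 mm
S3: ⌊425/2⌋ × 300 = 212 × 300 mm
S4: ⌊300/2⌋ × 212 = 150 × 212 mm
S5: ⌊212/2⌋ × 150 = 106 × 150 mm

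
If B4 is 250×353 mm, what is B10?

B5: ⌊353/2⌋ × 250 = 176 × 250 mm
B6: ⌊250/2⌋ × 176 = 125 × 176 mm
B7: ⌊176/2⌋ × 125 = 88 × 125 mm
B8: ⌊125/2⌋ × 88 = 62 × 88 mm
B9: ⌊88/2⌋ × 62 = 44 × 62 mm
B10: ⌊62/2⌋ × 44 = 31 × 44 mm

31 × 44 mm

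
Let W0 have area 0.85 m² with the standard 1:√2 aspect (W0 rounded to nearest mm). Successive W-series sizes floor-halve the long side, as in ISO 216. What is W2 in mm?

Let W0's short side be w mm. w · w√2 = 0.85 m² = 850,000 mm², so w ≈ 775.3 mm and w√2 ≈ 1096.4 mm → W0 = 775 × 1096 mm.
W1: ⌊1096/2⌋ × 775 = 548 × 775 mm
W2: ⌊775/2⌋ × 548 = 387 × 548 mm

387 × 548 mm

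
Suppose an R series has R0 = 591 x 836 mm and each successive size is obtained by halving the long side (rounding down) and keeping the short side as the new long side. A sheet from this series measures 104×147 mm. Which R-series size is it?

R0: 591 × 836 mm
R1: 418 × 591 mm
R2: 295 × 418 mm
R3: 209 × 295 mm
R4: 147 × 209 mm
R5: 104 × 147 mm
R6: 73 × 104 mm
→ matches R5.

R5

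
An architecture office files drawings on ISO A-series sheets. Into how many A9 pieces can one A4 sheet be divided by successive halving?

32

A4 = 210 × 297 mm; A9 = 37 × 52 mm.
Each halving step doubles the count; 5 steps from A4 to A9.
2^5 = 32.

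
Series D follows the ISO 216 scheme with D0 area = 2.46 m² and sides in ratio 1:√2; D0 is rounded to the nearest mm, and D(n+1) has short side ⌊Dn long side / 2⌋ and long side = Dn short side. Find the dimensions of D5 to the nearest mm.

233 × 329 mm

Let D0's short side be w mm. w · w√2 = 2.46 m² = 2,460,000 mm², so w ≈ 1318.9 mm and w√2 ≈ 1865.2 mm → D0 = 1319 × 1865 mm.
D1: ⌊1865/2⌋ × 1319 = 932 × 1319 mm
D2: ⌊1319/2⌋ × 932 = 659 × 932 mm
D3: ⌊932/2⌋ × 659 = 466 × 659 mm
D4: ⌊659/2⌋ × 466 = 329 × 466 mm
D5: ⌊466/2⌋ × 329 = 233 × 329 mm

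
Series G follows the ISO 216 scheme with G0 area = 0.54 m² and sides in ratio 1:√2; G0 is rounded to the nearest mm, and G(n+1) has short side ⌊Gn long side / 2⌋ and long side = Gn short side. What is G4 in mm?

154 × 218 mm

Let G0's short side be w mm. w · w√2 = 0.54 m² = 540,000 mm², so w ≈ 617.9 mm and w√2 ≈ 873.9 mm → G0 = 618 × 874 mm.
G1: ⌊874/2⌋ × 618 = 437 × 618 mm
G2: ⌊618/2⌋ × 437 = 309 × 437 mm
G3: ⌊437/2⌋ × 309 = 218 × 309 mm
G4: ⌊309/2⌋ × 218 = 154 × 218 mm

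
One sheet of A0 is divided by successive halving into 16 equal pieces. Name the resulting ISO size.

A4

16 = 2^4, so 4 halving steps.
A0 → A1 → … → A4 after 4 steps.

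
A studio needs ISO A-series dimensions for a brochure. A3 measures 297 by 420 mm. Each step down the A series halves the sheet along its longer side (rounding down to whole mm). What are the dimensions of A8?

A4: ⌊420/2⌋ × 297 = 210 × 297 mm
A5: ⌊297/2⌋ × 210 = 148 × 210 mm
A6: ⌊210/2⌋ × 148 = 105 × 148 mm
A7: ⌊148/2⌋ × 105 = 74 × 105 mm
A8: ⌊105/2⌋ × 74 = 52 × 74 mm

52 × 74 mm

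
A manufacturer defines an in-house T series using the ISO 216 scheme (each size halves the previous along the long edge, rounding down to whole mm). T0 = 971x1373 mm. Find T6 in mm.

T1: ⌊1373/2⌋ × 971 = 686 × 971 mm
T2: ⌊971/2⌋ × 686 = 485 × 686 mm
T3: ⌊686/2⌋ × 485 = 343 × 485 mm
T4: ⌊485/2⌋ × 343 = 242 × 343 mm
T5: ⌊343/2⌋ × 242 = 171 × 242 mm
T6: ⌊242/2⌋ × 171 = 121 × 171 mm

121 × 171 mm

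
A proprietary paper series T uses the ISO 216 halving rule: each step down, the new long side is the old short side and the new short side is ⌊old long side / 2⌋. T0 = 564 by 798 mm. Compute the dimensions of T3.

199 × 282 mm

T1: ⌊798/2⌋ × 564 = 399 × 564 mm
T2: ⌊564/2⌋ × 399 = 282 × 399 mm
T3: ⌊399/2⌋ × 282 = 199 × 282 mm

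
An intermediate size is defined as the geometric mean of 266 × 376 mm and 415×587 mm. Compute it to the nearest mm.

332 × 470 mm

Short side: √(266 · 415) = √110390 ≈ 332.2 → 332 mm
Long side: √(376 · 587) = √220712 ≈ 469.8 → 470 mm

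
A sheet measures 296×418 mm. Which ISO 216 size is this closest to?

Aspect ratio 418/296 ≈ 1.412 — close to the ISO √2 ≈ 1.414.
In the A-series (A0 area = 1 m²): A3 = 297 × 420 mm.
Off by 3 mm total — nearest standard size.

A3 (297 × 420 mm)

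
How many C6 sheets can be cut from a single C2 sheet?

16

Each ISO step halves the sheet: 1 × C2 → 2 × C3 → 4 × C4 → 8 × C5 → …
From C2 to C6 is 4 halving steps: 2^4 = 16.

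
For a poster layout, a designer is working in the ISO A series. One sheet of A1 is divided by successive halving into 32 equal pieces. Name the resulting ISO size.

A6

32 = 2^5, so 5 halving steps.
A1 → A2 → … → A6 after 5 steps.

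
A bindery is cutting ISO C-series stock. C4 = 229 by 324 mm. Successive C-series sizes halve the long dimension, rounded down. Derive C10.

28 × 40 mm

C5: ⌊324/2⌋ × 229 = 162 × 229 mm
C6: ⌊229/2⌋ × 162 = 114 × 162 mm
C7: ⌊162/2⌋ × 114 = 81 × 114 mm
C8: ⌊114/2⌋ × 81 = 57 × 81 mm
C9: ⌊81/2⌋ × 57 = 40 × 57 mm
C10: ⌊57/2⌋ × 40 = 28 × 40 mm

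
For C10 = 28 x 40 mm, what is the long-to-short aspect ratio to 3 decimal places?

1.429

40 / 28 = 1.429
ISO 216 targets √2 ≈ 1.414; the +0.014 deviation is from mm rounding.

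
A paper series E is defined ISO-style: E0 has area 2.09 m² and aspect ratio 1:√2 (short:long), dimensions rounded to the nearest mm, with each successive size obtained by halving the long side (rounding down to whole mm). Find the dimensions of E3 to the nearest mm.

429 × 608 mm

Let E0's short side be w mm. w · w√2 = 2.09 m² = 2,090,000 mm², so w ≈ 1215.7 mm and w√2 ≈ 1719.2 mm → E0 = 1216 × 1719 mm.
E1: ⌊1719/2⌋ × 1216 = 859 × 1216 mm
E2: ⌊1216/2⌋ × 859 = 608 × 859 mm
E3: ⌊859/2⌋ × 608 = 429 × 608 mm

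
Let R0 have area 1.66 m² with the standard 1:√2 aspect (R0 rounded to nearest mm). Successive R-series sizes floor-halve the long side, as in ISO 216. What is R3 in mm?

Let R0's short side be w mm. w · w√2 = 1.66 m² = 1,660,000 mm², so w ≈ 1083.4 mm and w√2 ≈ 1532.2 mm → R0 = 1083 × 1532 mm.
R1: ⌊1532/2⌋ × 1083 = 766 × 1083 mm
R2: ⌊1083/2⌋ × 766 = 541 × 766 mm
R3: ⌊766/2⌋ × 541 = 383 × 541 mm

383 × 541 mm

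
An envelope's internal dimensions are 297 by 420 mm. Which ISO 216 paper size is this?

Aspect ratio 420/297 ≈ 1.414 — close to the ISO √2 ≈ 1.414.
In the A-series (A0 area = 1 m²): A3 = 297 × 420 mm.

A3 (297 × 420 mm)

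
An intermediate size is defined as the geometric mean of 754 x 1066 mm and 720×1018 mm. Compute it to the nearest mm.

737 × 1042 mm

Short side: √(754 · 720) = √542880 ≈ 736.8 → 737 mm
Long side: √(1066 · 1018) = √1085188 ≈ 1041.7 → 1042 mm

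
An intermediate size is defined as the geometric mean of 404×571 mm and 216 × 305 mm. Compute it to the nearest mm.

295 × 417 mm

Short side: √(404 · 216) = √87264 ≈ 295.4 → 295 mm
Long side: √(571 · 305) = √174155 ≈ 417.3 → 417 mm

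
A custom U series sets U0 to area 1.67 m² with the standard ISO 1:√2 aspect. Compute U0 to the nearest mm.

1087 × 1537 mm

Let the short side be w mm. Then w · w√2 = 1.67 m² = 1,670,000 mm².
w² = 1,670,000/√2, so w ≈ 1086.7 mm; long side = w√2 ≈ 1536.8 mm.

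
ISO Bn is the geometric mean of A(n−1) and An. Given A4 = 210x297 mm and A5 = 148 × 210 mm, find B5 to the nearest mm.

Short side: √(210 · 148) = √31080 ≈ 176.3 → 176 mm
Long side: √(297 · 210) = √62370 ≈ 249.7 → 250 mm

176 × 250 mm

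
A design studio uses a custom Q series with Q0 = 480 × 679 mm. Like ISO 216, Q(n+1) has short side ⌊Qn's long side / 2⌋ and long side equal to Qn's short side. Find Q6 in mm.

60 × 84 mm

Q1 = 339 × 480 mm (from Q0 by 1 halving).
Q2: ⌊480/2⌋ × 339 = 240 × 339 mm
Q3: ⌊339/2⌋ × 240 = 169 × 240 mm
Q4: ⌊240/2⌋ × 169 = 120 × 169 mm
Q5: ⌊169/2⌋ × 120 = 84 × 120 mm
Q6: ⌊120/2⌋ × 84 = 60 × 84 mm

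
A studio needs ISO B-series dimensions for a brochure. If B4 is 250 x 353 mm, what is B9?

44 × 62 mm

B5: ⌊353/2⌋ × 250 = 176 × 250 mm
B6: ⌊250/2⌋ × 176 = 125 × 176 mm
B7: ⌊176/2⌋ × 125 = 88 × 125 mm
B8: ⌊125/2⌋ × 88 = 62 × 88 mm
B9: ⌊88/2⌋ × 62 = 44 × 62 mm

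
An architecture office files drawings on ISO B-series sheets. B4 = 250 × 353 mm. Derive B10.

31 × 44 mm

B5: ⌊353/2⌋ × 250 = 176 × 250 mm
B6: ⌊250/2⌋ × 176 = 125 × 176 mm
B7: ⌊176/2⌋ × 125 = 88 × 125 mm
B8: ⌊125/2⌋ × 88 = 62 × 88 mm
B9: ⌊88/2⌋ × 62 = 44 × 62 mm
B10: ⌊62/2⌋ × 44 = 31 × 44 mm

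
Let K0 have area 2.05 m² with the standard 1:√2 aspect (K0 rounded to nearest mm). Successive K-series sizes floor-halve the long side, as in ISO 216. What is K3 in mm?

Let K0's short side be w mm. w · w√2 = 2.05 m² = 2,050,000 mm², so w ≈ 1204.0 mm and w√2 ≈ 1702.7 mm → K0 = 1204 × 1703 mm.
K1: ⌊1703/2⌋ × 1204 = 851 × 1204 mm
K2: ⌊1204/2⌋ × 851 = 602 × 851 mm
K3: ⌊851/2⌋ × 602 = 425 × 602 mm

425 × 602 mm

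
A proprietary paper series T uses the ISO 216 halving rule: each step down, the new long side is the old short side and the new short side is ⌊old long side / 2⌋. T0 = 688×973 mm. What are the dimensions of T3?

T1: ⌊973/2⌋ × 688 = 486 × 688 mm
T2: ⌊688/2⌋ × 486 = 344 × 486 mm
T3: ⌊486/2⌋ × 344 = 243 × 344 mm

243 × 344 mm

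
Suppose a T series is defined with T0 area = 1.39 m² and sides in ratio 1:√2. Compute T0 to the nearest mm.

991 × 1402 mm

Let the short side be w mm. Then w · w√2 = 1.39 m² = 1,390,000 mm².
w² = 1,390,000/√2, so w ≈ 991.4 mm; long side = w√2 ≈ 1402.1 mm.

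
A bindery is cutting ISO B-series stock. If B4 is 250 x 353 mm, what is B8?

B5: ⌊353/2⌋ × 250 = 176 × 250 mm
B6: ⌊250/2⌋ × 176 = 125 × 176 mm
B7: ⌊176/2⌋ × 125 = 88 × 125 mm
B8: ⌊125/2⌋ × 88 = 62 × 88 mm

62 × 88 mm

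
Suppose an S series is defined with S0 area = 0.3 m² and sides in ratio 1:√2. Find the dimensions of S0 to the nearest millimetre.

461 × 651 mm

Let the short side be w mm. Then w · w√2 = 0.3 m² = 300,000 mm².
w² = 300,000/√2, so w ≈ 460.6 mm; long side = w√2 ≈ 651.4 mm.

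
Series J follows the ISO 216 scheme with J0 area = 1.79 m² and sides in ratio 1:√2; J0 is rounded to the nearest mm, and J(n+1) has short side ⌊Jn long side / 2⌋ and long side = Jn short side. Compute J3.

Let J0's short side be w mm. w · w√2 = 1.79 m² = 1,790,000 mm², so w ≈ 1125.0 mm and w√2 ≈ 1591.1 mm → J0 = 1125 × 1591 mm.
J1: ⌊1591/2⌋ × 1125 = 795 × 1125 mm
J2: ⌊1125/2⌋ × 795 = 562 × 795 mm
J3: ⌊795/2⌋ × 562 = 397 × 562 mm

397 × 562 mm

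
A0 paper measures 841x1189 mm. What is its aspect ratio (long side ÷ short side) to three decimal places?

1.414

1189 / 841 = 1.414
Matches √2 ≈ 1.414 — the ISO 216 defining ratio.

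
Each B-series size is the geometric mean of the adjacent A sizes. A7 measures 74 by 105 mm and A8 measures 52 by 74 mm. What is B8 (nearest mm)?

Short side: √(74 · 52) = √3848 ≈ 62.0 → 62 mm
Long side: √(105 · 74) = √7770 ≈ 88.1 → 88 mm

62 × 88 mm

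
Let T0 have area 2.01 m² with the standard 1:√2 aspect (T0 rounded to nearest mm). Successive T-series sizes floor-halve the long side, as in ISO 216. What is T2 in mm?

Let T0's short side be w mm. w · w√2 = 2.01 m² = 2,010,000 mm², so w ≈ 1192.2 mm and w√2 ≈ 1686.0 mm → T0 = 1192 × 1686 mm.
T1: ⌊1686/2⌋ × 1192 = 843 × 1192 mm
T2: ⌊1192/2⌋ × 843 = 596 × 843 mm

596 × 843 mm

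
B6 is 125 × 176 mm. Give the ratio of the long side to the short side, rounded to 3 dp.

1.408

176 / 125 = 1.408
ISO 216 targets √2 ≈ 1.414; the -0.006 deviation is from mm rounding.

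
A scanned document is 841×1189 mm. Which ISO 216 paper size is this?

A0 (841 × 1189 mm)

Aspect ratio 1189/841 ≈ 1.414 — close to the ISO √2 ≈ 1.414.
In the A-series (A0 area = 1 m²): A0 = 841 × 1189 mm.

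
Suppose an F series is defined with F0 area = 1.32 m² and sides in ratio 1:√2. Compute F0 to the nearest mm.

Let the short side be w mm. Then w · w√2 = 1.32 m² = 1,320,000 mm².
w² = 1,320,000/√2, so w ≈ 966.1 mm; long side = w√2 ≈ 1366.3 mm.

966 × 1366 mm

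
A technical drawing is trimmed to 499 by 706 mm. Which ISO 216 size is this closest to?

Aspect ratio 706/499 ≈ 1.415 — close to the ISO √2 ≈ 1.414.
In the B-series (B0 = 1000 × 1414 mm): B2 = 500 × 707 mm.
Off by 2 mm total — nearest standard size.

B2 (500 × 707 mm)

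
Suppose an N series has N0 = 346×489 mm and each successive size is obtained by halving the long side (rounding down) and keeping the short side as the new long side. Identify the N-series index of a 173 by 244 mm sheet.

N0: 346 × 489 mm
N1: 244 × 346 mm
N2: 173 × 244 mm
N3: 122 × 173 mm
→ matches N2.

N2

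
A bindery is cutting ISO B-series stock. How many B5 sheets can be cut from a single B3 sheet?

Each ISO step halves the sheet: 1 × B3 → 2 × B4 → 4 × B5
From B3 to B5 is 2 halving steps: 2^2 = 4.

4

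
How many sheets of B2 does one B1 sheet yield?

2

B1 = 707 × 1000 mm; B2 = 500 × 707 mm.
Each halving step doubles the count; 1 step from B1 to B2.
2^1 = 2.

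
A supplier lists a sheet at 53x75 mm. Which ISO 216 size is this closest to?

A8 (52 × 74 mm)

Aspect ratio 75/53 ≈ 1.415 — close to the ISO √2 ≈ 1.414.
In the A-series (A0 area = 1 m²): A8 = 52 × 74 mm.
Off by 2 mm total — nearest standard size.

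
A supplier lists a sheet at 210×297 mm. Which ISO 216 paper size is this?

Aspect ratio 297/210 ≈ 1.414 — close to the ISO √2 ≈ 1.414.
In the A-series (A0 area = 1 m²): A4 = 210 × 297 mm.

A4 (210 × 297 mm)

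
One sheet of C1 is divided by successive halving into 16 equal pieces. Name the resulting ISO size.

C5

16 = 2^4, so 4 halving steps.
C1 → C2 → … → C5 after 4 steps.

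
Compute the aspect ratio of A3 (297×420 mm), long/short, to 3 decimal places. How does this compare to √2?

420 / 297 = 1.414
Matches √2 ≈ 1.414 — the ISO 216 defining ratio.

1.414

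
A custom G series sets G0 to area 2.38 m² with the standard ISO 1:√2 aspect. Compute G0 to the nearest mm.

Let the short side be w mm. Then w · w√2 = 2.38 m² = 2,380,000 mm².
w² = 2,380,000/√2, so w ≈ 1297.3 mm; long side = w√2 ≈ 1834.6 mm.

1297 × 1835 mm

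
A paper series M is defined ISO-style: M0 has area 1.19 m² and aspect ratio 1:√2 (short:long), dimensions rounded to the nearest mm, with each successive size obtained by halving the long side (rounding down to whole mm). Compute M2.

458 × 648 mm

Let M0's short side be w mm. w · w√2 = 1.19 m² = 1,190,000 mm², so w ≈ 917.3 mm and w√2 ≈ 1297.3 mm → M0 = 917 × 1297 mm.
M1: ⌊1297/2⌋ × 917 = 648 × 917 mm
M2: ⌊917/2⌋ × 648 = 458 × 648 mm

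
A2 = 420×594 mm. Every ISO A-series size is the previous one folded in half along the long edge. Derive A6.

105 × 148 mm

A3: ⌊594/2⌋ × 420 = 297 × 420 mm
A4: ⌊420/2⌋ × 297 = 210 × 297 mm
A5: ⌊297/2⌋ × 210 = 148 × 210 mm
A6: ⌊210/2⌋ × 148 = 105 × 148 mm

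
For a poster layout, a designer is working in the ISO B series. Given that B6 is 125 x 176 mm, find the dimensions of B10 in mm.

B7: ⌊176/2⌋ × 125 = 88 × 125 mm
B8: ⌊125/2⌋ × 88 = 62 × 88 mm
B9: ⌊88/2⌋ × 62 = 44 × 62 mm
B10: ⌊62/2⌋ × 44 = 31 × 44 mm

31 × 44 mm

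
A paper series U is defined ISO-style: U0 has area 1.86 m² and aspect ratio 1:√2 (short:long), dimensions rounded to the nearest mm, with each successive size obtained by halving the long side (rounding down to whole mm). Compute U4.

286 × 405 mm

Let U0's short side be w mm. w · w√2 = 1.86 m² = 1,860,000 mm², so w ≈ 1146.8 mm and w√2 ≈ 1621.9 mm → U0 = 1147 × 1622 mm.
U1: ⌊1622/2⌋ × 1147 = 811 × 1147 mm
U2: ⌊1147/2⌋ × 811 = 573 × 811 mm
U3: ⌊811/2⌋ × 573 = 405 × 573 mm
U4: ⌊573/2⌋ × 405 = 286 × 405 mm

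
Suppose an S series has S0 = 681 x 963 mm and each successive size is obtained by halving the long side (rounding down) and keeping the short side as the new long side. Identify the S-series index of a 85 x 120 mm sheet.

S0: 681 × 963 mm
S1: 481 × 681 mm
S2: 340 × 481 mm
S3: 240 × 340 mm
S4: 170 × 240 mm
S5: 120 × 170 mm
S6: 85 × 120 mm
S7: 60 × 85 mm
→ matches S6.

S6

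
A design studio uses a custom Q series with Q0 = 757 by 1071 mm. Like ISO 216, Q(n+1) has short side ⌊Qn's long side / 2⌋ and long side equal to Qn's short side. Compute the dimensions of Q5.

Q1 = 535 × 757 mm (from Q0 by 1 halving).
Q2: ⌊757/2⌋ × 535 = 378 × 535 mm
Q3: ⌊535/2⌋ × 378 = 267 × 378 mm
Q4: ⌊378/2⌋ × 267 = 189 × 267 mm
Q5: ⌊267/2⌋ × 189 = 133 × 189 mm

133 × 189 mm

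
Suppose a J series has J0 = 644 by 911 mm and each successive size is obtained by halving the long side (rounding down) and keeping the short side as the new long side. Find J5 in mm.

113 × 161 mm

J1: ⌊911/2⌋ × 644 = 455 × 644 mm
J2: ⌊644/2⌋ × 455 = 322 × 455 mm
J3: ⌊455/2⌋ × 322 = 227 × 322 mm
J4: ⌊322/2⌋ × 227 = 161 × 227 mm
J5: ⌊227/2⌋ × 161 = 113 × 161 mm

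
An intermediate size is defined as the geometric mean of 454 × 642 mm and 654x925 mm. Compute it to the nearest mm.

Short side: √(454 · 654) = √296916 ≈ 544.9 → 545 mm
Long side: √(642 · 925) = √593850 ≈ 770.6 → 771 mm

545 × 771 mm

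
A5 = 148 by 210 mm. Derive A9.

37 × 52 mm

A6: ⌊210/2⌋ × 148 = 105 × 148 mm
A7: ⌊148/2⌋ × 105 = 74 × 105 mm
A8: ⌊105/2⌋ × 74 = 52 × 74 mm
A9: ⌊74/2⌋ × 52 = 37 × 52 mm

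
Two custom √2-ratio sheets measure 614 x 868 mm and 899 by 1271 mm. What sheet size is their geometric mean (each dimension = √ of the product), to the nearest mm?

Short side: √(614 · 899) = √551986 ≈ 743.0 → 743 mm
Long side: √(868 · 1271) = √1103228 ≈ 1050.3 → 1050 mm

743 × 1050 mm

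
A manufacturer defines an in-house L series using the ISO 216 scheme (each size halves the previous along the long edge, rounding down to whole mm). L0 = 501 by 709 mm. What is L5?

L1: ⌊709/2⌋ × 501 = 354 × 501 mm
L2: ⌊501/2⌋ × 354 = 250 × 354 mm
L3: ⌊354/2⌋ × 250 = 177 × 250 mm
L4: ⌊250/2⌋ × 177 = 125 × 177 mm
L5: ⌊177/2⌋ × 125 = 88 × 125 mm

88 × 125 mm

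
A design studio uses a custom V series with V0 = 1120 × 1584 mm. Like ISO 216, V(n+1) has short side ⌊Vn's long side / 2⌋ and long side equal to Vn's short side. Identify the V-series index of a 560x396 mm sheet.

V3

V0: 1120 × 1584 mm
V1: 792 × 1120 mm
V2: 560 × 792 mm
V3: 396 × 560 mm
V4: 280 × 396 mm
→ matches V3.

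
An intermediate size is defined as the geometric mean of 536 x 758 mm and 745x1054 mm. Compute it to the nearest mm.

632 × 894 mm

Short side: √(536 · 745) = √399320 ≈ 631.9 → 632 mm
Long side: √(758 · 1054) = √798932 ≈ 893.8 → 894 mm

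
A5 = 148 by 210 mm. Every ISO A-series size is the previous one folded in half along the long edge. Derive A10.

A6: ⌊210/2⌋ × 148 = 105 × 148 mm
A7: ⌊148/2⌋ × 105 = 74 × 105 mm
A8: ⌊105/2⌋ × 74 = 52 × 74 mm
A9: ⌊74/2⌋ × 52 = 37 × 52 mm
A10: ⌊52/2⌋ × 37 = 26 × 37 mm

26 × 37 mm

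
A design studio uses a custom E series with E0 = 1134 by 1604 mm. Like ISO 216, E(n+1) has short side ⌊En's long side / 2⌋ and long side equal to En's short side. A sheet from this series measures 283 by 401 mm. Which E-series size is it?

E0: 1134 × 1604 mm
E1: 802 × 1134 mm
E2: 567 × 802 mm
E3: 401 × 567 mm
E4: 283 × 401 mm
E5: 200 × 283 mm
→ matches E4.

E4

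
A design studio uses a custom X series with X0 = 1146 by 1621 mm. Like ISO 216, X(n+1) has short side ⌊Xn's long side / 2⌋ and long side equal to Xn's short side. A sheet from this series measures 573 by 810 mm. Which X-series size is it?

X0: 1146 × 1621 mm
X1: 810 × 1146 mm
X2: 573 × 810 mm
X3: 405 × 573 mm
→ matches X2.

X2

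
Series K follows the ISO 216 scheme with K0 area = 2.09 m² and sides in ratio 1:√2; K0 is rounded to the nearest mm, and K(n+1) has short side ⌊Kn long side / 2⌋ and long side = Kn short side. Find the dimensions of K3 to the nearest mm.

429 × 608 mm

Let K0's short side be w mm. w · w√2 = 2.09 m² = 2,090,000 mm², so w ≈ 1215.7 mm and w√2 ≈ 1719.2 mm → K0 = 1216 × 1719 mm.
K1: ⌊1719/2⌋ × 1216 = 859 × 1216 mm
K2: ⌊1216/2⌋ × 859 = 608 × 859 mm
K3: ⌊859/2⌋ × 608 = 429 × 608 mm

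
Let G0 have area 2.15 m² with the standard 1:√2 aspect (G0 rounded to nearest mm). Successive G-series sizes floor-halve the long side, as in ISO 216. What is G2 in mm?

Let G0's short side be w mm. w · w√2 = 2.15 m² = 2,150,000 mm², so w ≈ 1233.0 mm and w√2 ≈ 1743.7 mm → G0 = 1233 × 1744 mm.
G1: ⌊1744/2⌋ × 1233 = 872 × 1233 mm
G2: ⌊1233/2⌋ × 872 = 616 × 872 mm

616 × 872 mm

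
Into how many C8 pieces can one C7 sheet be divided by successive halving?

Each ISO step halves the sheet: 1 × C7 → 2 × C8
From C7 to C8 is 1 halving step: 2^1 = 2.

2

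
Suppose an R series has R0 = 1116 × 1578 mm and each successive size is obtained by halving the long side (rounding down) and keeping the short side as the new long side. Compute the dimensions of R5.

R1 = 789 × 1116 mm (from R0 by 1 halving).
R2: ⌊1116/2⌋ × 789 = 558 × 789 mm
R3: ⌊789/2⌋ × 558 = 394 × 558 mm
R4: ⌊558/2⌋ × 394 = 279 × 394 mm
R5: ⌊394/2⌋ × 279 = 197 × 279 mm

197 × 279 mm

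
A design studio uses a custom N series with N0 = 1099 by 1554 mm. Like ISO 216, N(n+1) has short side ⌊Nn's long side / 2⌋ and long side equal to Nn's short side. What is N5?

N1: ⌊1554/2⌋ × 1099 = 777 × 1099 mm
N2: ⌊1099/2⌋ × 777 = 549 × 777 mm
N3: ⌊777/2⌋ × 549 = 388 × 549 mm
N4: ⌊549/2⌋ × 388 = 274 × 388 mm
N5: ⌊388/2⌋ × 274 = 194 × 274 mm

194 × 274 mm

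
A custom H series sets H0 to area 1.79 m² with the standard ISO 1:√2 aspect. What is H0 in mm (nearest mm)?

Let the short side be w mm. Then w · w√2 = 1.79 m² = 1,790,000 mm².
w² = 1,790,000/√2, so w ≈ 1125.0 mm; long side = w√2 ≈ 1591.1 mm.

1125 × 1591 mm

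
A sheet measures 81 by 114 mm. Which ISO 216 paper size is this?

Aspect ratio 114/81 ≈ 1.407 — close to the ISO √2 ≈ 1.414.
In the C-series (envelope sizes, between A and B): C7 = 81 × 114 mm.

C7 (81 × 114 mm)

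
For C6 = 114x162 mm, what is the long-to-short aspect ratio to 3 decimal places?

1.421

162 / 114 = 1.421
ISO 216 targets √2 ≈ 1.414; the +0.007 deviation is from mm rounding.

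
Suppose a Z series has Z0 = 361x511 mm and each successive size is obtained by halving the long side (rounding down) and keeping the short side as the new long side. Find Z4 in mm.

Z1: ⌊511/2⌋ × 361 = 255 × 361 mm
Z2: ⌊361/2⌋ × 255 = 180 × 255 mm
Z3: ⌊255/2⌋ × 180 = 127 × 180 mm
Z4: ⌊180/2⌋ × 127 = 90 × 127 mm

90 × 127 mm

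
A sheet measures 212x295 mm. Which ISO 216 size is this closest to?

A4 (210 × 297 mm)

Aspect ratio 295/212 ≈ 1.392 (ISO target is √2 ≈ 1.414).
In the A-series (A0 area = 1 m²): A4 = 210 × 297 mm.
Off by 4 mm total — nearest standard size.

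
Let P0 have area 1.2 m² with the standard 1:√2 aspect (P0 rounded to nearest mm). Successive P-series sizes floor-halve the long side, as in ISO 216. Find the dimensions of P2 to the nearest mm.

460 × 651 mm

Let P0's short side be w mm. w · w√2 = 1.2 m² = 1,200,000 mm², so w ≈ 921.2 mm and w√2 ≈ 1302.7 mm → P0 = 921 × 1303 mm.
P1: ⌊1303/2⌋ × 921 = 651 × 921 mm
P2: ⌊921/2⌋ × 651 = 460 × 651 mm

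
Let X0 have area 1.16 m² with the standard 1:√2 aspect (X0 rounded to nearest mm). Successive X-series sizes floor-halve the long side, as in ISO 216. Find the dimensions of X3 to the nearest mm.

Let X0's short side be w mm. w · w√2 = 1.16 m² = 1,160,000 mm², so w ≈ 905.7 mm and w√2 ≈ 1280.8 mm → X0 = 906 × 1281 mm.
X1: ⌊1281/2⌋ × 906 = 640 × 906 mm
X2: ⌊906/2⌋ × 640 = 453 × 640 mm
X3: ⌊640/2⌋ × 453 = 320 × 453 mm

320 × 453 mm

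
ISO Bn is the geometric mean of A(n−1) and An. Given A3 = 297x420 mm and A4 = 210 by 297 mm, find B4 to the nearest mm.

Short side: √(297 · 210) = √62370 ≈ 249.7 → 250 mm
Long side: √(420 · 297) = √124740 ≈ 353.2 → 353 mm

250 × 353 mm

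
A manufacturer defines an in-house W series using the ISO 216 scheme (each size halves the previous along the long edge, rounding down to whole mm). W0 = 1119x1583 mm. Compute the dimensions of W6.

W1 = 791 × 1119 mm (from W0 by 1 halving).
W2: ⌊1119/2⌋ × 791 = 559 × 791 mm
W3: ⌊791/2⌋ × 559 = 395 × 559 mm
W4: ⌊559/2⌋ × 395 = 279 × 395 mm
W5: ⌊395/2⌋ × 279 = 197 × 279 mm
W6: ⌊279/2⌋ × 197 = 139 × 197 mm

139 × 197 mm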